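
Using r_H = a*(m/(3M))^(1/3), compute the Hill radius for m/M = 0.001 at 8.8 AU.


r_H = a * (m/3M)^(1/3) = 8.8 * (0.001/3)^(1/3) = 0.6102

0.6102 AU


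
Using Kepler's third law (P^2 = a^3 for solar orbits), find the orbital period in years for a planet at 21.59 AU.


P = a^(3/2) = 21.59^1.5 = 100.318

100.318 years


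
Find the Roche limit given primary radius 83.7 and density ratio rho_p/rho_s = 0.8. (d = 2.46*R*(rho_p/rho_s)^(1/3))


d_Roche = 2.46 * 83.7 * 0.8^(1/3) = 191.1425

191.1425


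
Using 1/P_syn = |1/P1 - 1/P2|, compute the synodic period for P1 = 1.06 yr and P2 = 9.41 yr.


1/P_syn = |1/P1 - 1/P2| = |1/1.06 - 1/9.41| => P_syn = 1.1946

1.1946 years


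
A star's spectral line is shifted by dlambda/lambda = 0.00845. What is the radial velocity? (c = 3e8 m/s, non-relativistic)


v = (dlambda/lambda) * c = 0.00845 * 3e8 = 2.535e+06

2.535e+06 m/s


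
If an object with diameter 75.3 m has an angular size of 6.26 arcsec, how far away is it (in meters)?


D = size / theta_rad, theta_rad = 6.26 * pi/(180*3600) = 3.035e-05, D = 2.481e+06

2.481e+06 m


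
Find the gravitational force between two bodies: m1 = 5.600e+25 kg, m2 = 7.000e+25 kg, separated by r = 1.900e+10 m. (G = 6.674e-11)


F = G*m1*m2/r^2 = 6.674e-11 * 5.600e+25 * 7.000e+25 / (1.900e+10)^2 = 6.674e-11 * 3.920e+51 / 3.610e+20 = 7.247e+20

7.247e+20 N


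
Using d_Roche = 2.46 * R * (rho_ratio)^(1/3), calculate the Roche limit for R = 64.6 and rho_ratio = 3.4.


d_Roche = 2.46 * 64.6 * 3.4^(1/3) = 238.9611

238.9611


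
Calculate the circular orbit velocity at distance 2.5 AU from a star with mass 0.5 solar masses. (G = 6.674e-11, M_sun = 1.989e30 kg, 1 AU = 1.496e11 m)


v = sqrt(GM/r) = sqrt(6.674e-11 * 9.945e+29 / 3.740e+11) = 13321.7014

13321.7014 m/s


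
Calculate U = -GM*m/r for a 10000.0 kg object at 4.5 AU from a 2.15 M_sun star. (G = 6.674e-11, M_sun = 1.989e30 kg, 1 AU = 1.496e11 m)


M = 2.15 * 1.989e30 kg = 4.27635e+30 kg; r = 4.5 AU * 1.496e11 m/AU = 6.732e+11 m. U = -GM*m/r = -(6.674e-11 * 4.27635e+30 * 10000.0) / 6.732e+11 = -4.240e+12

-4.240e+12 J


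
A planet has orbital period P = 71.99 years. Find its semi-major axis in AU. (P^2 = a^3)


a = P^(2/3) = 71.99^(2/3) = 17.3054

17.3054 AU


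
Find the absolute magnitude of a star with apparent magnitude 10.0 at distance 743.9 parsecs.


M = m - 5*log10(d) + 5 = 10.0 - 5*log10(743.9) + 5 = 0.6424

0.6424


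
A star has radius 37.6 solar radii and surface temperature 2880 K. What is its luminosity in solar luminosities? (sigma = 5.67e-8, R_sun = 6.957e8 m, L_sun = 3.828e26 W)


R = 37.6 * 6.957e8 m = 2.615832e+10 m. L = 4*pi*R^2*sigma*T^4 = 4*pi*(2.615832e+10)^2 * 5.67e-8 * 2880^4 = 3.354150694e+28 W. L/L_sun = 3.354150694e+28 / 3.828e26 = 87.6215

87.6215 L_sun


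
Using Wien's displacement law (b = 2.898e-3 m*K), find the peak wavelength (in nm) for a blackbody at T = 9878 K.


lam_max = b / T = 2.898e-3 / 9878 = 2.934e-07 m = 293.3792 nm

293.3792 nm


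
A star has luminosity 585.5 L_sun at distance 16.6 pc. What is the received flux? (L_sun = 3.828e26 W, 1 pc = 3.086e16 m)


F = L / (4*pi*d^2) = 2.241e+29 / (4*pi*(5.123e+17)^2) = 6.796e-08

6.796e-08 W/m^2


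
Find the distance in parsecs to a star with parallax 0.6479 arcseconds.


d = 1/p = 1/0.6479 = 1.5434

1.5434 pc


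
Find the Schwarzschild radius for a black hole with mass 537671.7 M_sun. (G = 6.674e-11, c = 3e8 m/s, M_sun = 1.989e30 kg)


M = 537671.7 * 1.989e30 kg = 1.069429011e+36 kg. rs = 2GM/c^2 = 2 * 6.674e-11 * 1.069429011e+36 / (3e8)^2 = 1.586e+09

1.586e+09 m


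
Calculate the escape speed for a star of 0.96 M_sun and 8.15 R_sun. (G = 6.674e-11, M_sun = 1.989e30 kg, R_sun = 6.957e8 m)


M = 0.96 * 1.989e30 kg = 1.90944e+30 kg; R = 8.15 * 6.957e8 m = 5.669955e+09 m. v_esc = sqrt(2GM/R) = sqrt(2 * 6.674e-11 * 1.90944e+30 / 5.669955e+09) = 212017.3007

212017.3007 m/s


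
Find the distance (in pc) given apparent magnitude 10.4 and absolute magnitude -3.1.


d = 10^((m - M + 5)/5) = 10^((10.4 - -3.1 + 5)/5) = 5011.8723

5011.8723 pc


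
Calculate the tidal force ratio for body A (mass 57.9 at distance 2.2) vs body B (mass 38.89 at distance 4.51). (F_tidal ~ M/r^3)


Ratio = (M1/r1^3) / (M2/r2^3) = (57.9/2.2^3) / (38.89/4.51^3) = 12.8263

12.8263


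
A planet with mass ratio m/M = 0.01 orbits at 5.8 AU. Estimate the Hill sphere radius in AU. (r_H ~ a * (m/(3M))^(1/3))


r_H = a * (m/3M)^(1/3) = 5.8 * (0.01/3)^(1/3) = 0.8664

0.8664 AU


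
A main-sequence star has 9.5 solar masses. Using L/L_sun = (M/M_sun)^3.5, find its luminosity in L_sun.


L/L_sun = (M/M_sun)^3.5 = 9.5^3.5 = 2642.6072

2642.6072 L_sun


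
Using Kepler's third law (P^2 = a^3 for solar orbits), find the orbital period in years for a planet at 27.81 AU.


P = a^(3/2) = 27.81^1.5 = 146.6566

146.6566 years


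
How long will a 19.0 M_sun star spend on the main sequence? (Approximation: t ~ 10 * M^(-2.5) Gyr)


t = 10 * M^(-2.5) = 10 * 19.0^(-2.5) = 0.0064

0.0064 Gyr


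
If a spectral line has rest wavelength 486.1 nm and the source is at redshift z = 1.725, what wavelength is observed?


lam_obs = lam_emit * (1 + z) = 486.1 * (1 + 1.725) = 1324.6225

1324.6225 nm


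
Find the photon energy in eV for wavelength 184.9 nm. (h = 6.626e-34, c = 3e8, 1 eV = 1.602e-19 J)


E = hc/lambda = 6.626e-34 * 3e8 / 1.849e-07 = 1.075e-18 J = 6.7108 eV

6.7108 eV


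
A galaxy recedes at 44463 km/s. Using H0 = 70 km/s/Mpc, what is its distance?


d = v / H0 = 44463 / 70 = 635.1857

635.1857 Mpc


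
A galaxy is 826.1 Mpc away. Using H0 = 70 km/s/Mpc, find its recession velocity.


v = H0 * d = 70 * 826.1 = 57827.0

57827.0 km/s


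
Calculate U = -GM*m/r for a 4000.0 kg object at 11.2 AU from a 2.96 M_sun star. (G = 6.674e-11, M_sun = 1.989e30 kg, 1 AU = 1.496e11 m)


M = 2.96 * 1.989e30 kg = 5.88744e+30 kg; r = 11.2 AU * 1.496e11 m/AU = 1.67552e+12 m. U = -GM*m/r = -(6.674e-11 * 5.88744e+30 * 4000.0) / 1.67552e+12 = -9.380e+11

-9.380e+11 J


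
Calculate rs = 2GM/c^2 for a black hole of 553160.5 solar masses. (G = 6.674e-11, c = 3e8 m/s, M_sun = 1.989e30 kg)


M = 553160.5 * 1.989e30 kg = 1.100236234e+36 kg. rs = 2GM/c^2 = 2 * 6.674e-11 * 1.100236234e+36 / (3e8)^2 = 1.632e+09

1.632e+09 m


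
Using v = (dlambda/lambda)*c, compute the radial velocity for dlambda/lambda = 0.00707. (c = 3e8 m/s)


v = (dlambda/lambda) * c = 0.00707 * 3e8 = 2.121e+06

2.121e+06 m/s


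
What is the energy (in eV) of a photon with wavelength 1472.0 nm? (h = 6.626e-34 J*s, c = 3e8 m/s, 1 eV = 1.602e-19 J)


E = hc/lambda = 6.626e-34 * 3e8 / 1.472e-06 = 1.350e-19 J = 0.843 eV

0.843 eV


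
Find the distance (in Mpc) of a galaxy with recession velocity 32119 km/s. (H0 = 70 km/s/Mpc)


d = v / H0 = 32119 / 70 = 458.8429

458.8429 Mpc


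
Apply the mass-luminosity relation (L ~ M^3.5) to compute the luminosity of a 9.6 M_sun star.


L/L_sun = (M/M_sun)^3.5 = 9.6^3.5 = 2741.2542

2741.2542 L_sun


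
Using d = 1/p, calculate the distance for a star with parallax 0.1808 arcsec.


d = 1/p = 1/0.1808 = 5.531

5.531 pc


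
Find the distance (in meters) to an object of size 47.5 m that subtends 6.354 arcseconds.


D = size / theta_rad, theta_rad = 6.354 * pi/(180*3600) = 3.081e-05, D = 1.542e+06

1.542e+06 m


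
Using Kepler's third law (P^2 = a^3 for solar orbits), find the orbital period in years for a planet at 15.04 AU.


P = a^(3/2) = 15.04^1.5 = 58.3273

58.3273 years


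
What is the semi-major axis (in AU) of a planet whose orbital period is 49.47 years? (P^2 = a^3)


a = P^(2/3) = 49.47^(2/3) = 13.476

13.476 AU


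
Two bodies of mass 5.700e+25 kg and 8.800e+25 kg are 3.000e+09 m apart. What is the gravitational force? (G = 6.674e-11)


F = G*m1*m2/r^2 = 6.674e-11 * 5.700e+25 * 8.800e+25 / (3.000e+09)^2 = 6.674e-11 * 5.016e+51 / 9.000e+18 = 3.720e+22

3.720e+22 N


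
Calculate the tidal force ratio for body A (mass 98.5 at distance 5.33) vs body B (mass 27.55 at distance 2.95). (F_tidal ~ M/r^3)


Ratio = (M1/r1^3) / (M2/r2^3) = (98.5/5.33^3) / (27.55/2.95^3) = 0.6062

0.6062


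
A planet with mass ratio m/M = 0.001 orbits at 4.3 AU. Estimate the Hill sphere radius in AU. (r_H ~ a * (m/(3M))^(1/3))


r_H = a * (m/3M)^(1/3) = 4.3 * (0.001/3)^(1/3) = 0.2981

0.2981 AU


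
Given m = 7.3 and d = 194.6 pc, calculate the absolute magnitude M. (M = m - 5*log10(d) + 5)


M = m - 5*log10(d) + 5 = 7.3 - 5*log10(194.6) + 5 = 0.8543

0.8543


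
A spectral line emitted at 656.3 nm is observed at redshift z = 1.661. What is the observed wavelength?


lam_obs = lam_emit * (1 + z) = 656.3 * (1 + 1.661) = 1746.4143

1746.4143 nm


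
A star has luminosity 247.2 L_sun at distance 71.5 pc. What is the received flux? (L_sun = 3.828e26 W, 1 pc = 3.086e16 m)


F = L / (4*pi*d^2) = 9.463e+28 / (4*pi*(2.206e+18)^2) = 1.547e-09

1.547e-09 W/m^2


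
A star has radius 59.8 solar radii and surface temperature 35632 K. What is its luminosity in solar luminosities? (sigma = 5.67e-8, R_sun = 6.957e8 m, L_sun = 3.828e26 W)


R = 59.8 * 6.957e8 m = 4.160286e+10 m. L = 4*pi*R^2*sigma*T^4 = 4*pi*(4.160286e+10)^2 * 5.67e-8 * 35632^4 = 1.987925462e+33 W. L/L_sun = 1.987925462e+33 / 3.828e26 = 5.193e+06

5.193e+06 L_sun


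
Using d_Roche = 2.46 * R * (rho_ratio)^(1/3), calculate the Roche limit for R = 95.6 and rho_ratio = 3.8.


d_Roche = 2.46 * 95.6 * 3.8^(1/3) = 366.99

366.99


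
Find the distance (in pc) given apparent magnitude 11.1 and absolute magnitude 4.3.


d = 10^((m - M + 5)/5) = 10^((11.1 - 4.3 + 5)/5) = 229.0868

229.0868 pc


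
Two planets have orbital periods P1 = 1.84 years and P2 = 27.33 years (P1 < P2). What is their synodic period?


1/P_syn = |1/P1 - 1/P2| = |1/1.84 - 1/27.33| => P_syn = 1.9728

1.9728 years


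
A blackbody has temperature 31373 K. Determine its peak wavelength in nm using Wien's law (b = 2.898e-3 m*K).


lam_max = b / T = 2.898e-3 / 31373 = 9.237e-08 m = 92.3724 nm

92.3724 nm


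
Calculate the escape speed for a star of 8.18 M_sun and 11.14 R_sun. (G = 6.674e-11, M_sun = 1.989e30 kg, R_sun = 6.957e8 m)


M = 8.18 * 1.989e30 kg = 1.627002e+31 kg; R = 11.14 * 6.957e8 m = 7.750098e+09 m. v_esc = sqrt(2GM/R) = sqrt(2 * 6.674e-11 * 1.627002e+31 / 7.750098e+09) = 529356.8597

529356.8597 m/s


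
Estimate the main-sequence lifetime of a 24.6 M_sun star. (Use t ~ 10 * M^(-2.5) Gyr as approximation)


t = 10 * M^(-2.5) = 10 * 24.6^(-2.5) = 0.0033

0.0033 Gyr


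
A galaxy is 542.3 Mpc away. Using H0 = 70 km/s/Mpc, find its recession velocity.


v = H0 * d = 70 * 542.3 = 37961.0

37961.0 km/s


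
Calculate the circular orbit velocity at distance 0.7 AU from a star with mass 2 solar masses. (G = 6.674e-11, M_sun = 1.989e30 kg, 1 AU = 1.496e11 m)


v = sqrt(GM/r) = sqrt(6.674e-11 * 3.978e+30 / 1.047e+11) = 50351.2984

50351.2984 m/s


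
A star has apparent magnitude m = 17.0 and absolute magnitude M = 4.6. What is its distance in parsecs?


d = 10^((m - M + 5)/5) = 10^((17.0 - 4.6 + 5)/5) = 3019.9517

3019.9517 pc


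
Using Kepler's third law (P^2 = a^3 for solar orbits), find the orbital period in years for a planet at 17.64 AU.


P = a^(3/2) = 17.64^1.5 = 74.088

74.088 years


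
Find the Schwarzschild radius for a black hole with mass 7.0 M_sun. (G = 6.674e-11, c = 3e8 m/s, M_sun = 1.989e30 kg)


M = 7.0 * 1.989e30 kg = 1.3923e+31 kg. rs = 2GM/c^2 = 2 * 6.674e-11 * 1.3923e+31 / (3e8)^2 = 20649.356

20649.356 m


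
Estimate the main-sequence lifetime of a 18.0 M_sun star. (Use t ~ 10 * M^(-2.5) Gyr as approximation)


t = 10 * M^(-2.5) = 10 * 18.0^(-2.5) = 0.0073

0.0073 Gyr


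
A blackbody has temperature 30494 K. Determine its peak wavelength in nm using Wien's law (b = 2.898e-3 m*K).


lam_max = b / T = 2.898e-3 / 30494 = 9.504e-08 m = 95.0351 nm

95.0351 nm


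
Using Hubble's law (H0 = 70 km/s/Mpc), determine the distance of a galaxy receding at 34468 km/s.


d = v / H0 = 34468 / 70 = 492.4

492.4 Mpc


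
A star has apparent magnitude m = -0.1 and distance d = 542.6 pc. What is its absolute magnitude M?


M = m - 5*log10(d) + 5 = -0.1 - 5*log10(542.6) + 5 = -8.7724

-8.7724


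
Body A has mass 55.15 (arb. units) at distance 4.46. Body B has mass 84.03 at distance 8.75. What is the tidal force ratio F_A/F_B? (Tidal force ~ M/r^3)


Ratio = (M1/r1^3) / (M2/r2^3) = (55.15/4.46^3) / (84.03/8.75^3) = 4.956

4.956


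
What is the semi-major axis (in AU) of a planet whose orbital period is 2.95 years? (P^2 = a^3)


a = P^(2/3) = 2.95^(2/3) = 2.0569

2.0569 AU


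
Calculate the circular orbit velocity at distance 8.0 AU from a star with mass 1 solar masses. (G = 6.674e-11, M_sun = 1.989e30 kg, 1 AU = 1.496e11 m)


v = sqrt(GM/r) = sqrt(6.674e-11 * 1.989e+30 / 1.197e+12) = 10531.7297

10531.7297 m/s


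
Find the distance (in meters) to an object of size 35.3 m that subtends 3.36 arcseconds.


D = size / theta_rad, theta_rad = 3.36 * pi/(180*3600) = 1.629e-05, D = 2.167e+06

2.167e+06 m


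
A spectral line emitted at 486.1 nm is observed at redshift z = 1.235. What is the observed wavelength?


lam_obs = lam_emit * (1 + z) = 486.1 * (1 + 1.235) = 1086.4335

1086.4335 nm


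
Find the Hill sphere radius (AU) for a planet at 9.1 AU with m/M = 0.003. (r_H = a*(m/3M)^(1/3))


r_H = a * (m/3M)^(1/3) = 9.1 * (0.003/3)^(1/3) = 0.91

0.91 AU


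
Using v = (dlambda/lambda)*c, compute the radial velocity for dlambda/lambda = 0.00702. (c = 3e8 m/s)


v = (dlambda/lambda) * c = 0.00702 * 3e8 = 2.106e+06

2.106e+06 m/s


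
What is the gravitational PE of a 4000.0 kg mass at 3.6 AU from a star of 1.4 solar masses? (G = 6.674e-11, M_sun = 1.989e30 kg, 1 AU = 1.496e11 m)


M = 1.4 * 1.989e30 kg = 2.7846e+30 kg; r = 3.6 AU * 1.496e11 m/AU = 5.3856e+11 m. U = -GM*m/r = -(6.674e-11 * 2.7846e+30 * 4000.0) / 5.3856e+11 = -1.380e+12

-1.380e+12 J


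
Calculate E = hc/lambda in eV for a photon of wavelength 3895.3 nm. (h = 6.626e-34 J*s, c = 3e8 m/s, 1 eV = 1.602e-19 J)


E = hc/lambda = 6.626e-34 * 3e8 / 3.895e-06 = 5.103e-20 J = 0.3185 eV

0.3185 eV


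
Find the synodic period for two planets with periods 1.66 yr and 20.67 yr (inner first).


1/P_syn = |1/P1 - 1/P2| = |1/1.66 - 1/20.67| => P_syn = 1.805

1.805 years


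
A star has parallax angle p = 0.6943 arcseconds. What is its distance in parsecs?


d = 1/p = 1/0.6943 = 1.4403

1.4403 pc


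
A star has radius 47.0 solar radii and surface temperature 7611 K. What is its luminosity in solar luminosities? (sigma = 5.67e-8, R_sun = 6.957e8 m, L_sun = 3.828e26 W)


R = 47.0 * 6.957e8 m = 3.26979e+10 m. L = 4*pi*R^2*sigma*T^4 = 4*pi*(3.26979e+10)^2 * 5.67e-8 * 7611^4 = 2.55622768e+30 W. L/L_sun = 2.55622768e+30 / 3.828e26 = 6677.7108

6677.7108 L_sun


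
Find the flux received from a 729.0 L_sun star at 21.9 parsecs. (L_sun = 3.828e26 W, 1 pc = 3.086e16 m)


F = L / (4*pi*d^2) = 2.791e+29 / (4*pi*(6.758e+17)^2) = 4.862e-08

4.862e-08 W/m^2


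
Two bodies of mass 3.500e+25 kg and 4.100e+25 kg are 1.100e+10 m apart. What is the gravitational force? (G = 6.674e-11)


F = G*m1*m2/r^2 = 6.674e-11 * 3.500e+25 * 4.100e+25 / (1.100e+10)^2 = 6.674e-11 * 1.435e+51 / 1.210e+20 = 7.915e+20

7.915e+20 N


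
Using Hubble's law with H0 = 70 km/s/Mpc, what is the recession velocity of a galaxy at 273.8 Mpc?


v = H0 * d = 70 * 273.8 = 19166.0

19166.0 km/s


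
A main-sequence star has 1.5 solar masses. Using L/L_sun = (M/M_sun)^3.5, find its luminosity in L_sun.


L/L_sun = (M/M_sun)^3.5 = 1.5^3.5 = 4.1335

4.1335 L_sun


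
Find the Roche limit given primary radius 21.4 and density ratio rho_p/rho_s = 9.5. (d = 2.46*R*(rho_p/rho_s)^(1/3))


d_Roche = 2.46 * 21.4 * 9.5^(1/3) = 111.4953

111.4953


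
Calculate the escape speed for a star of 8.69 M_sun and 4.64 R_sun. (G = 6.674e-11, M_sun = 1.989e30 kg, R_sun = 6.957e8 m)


M = 8.69 * 1.989e30 kg = 1.728441e+31 kg; R = 4.64 * 6.957e8 m = 3.228048e+09 m. v_esc = sqrt(2GM/R) = sqrt(2 * 6.674e-11 * 1.728441e+31 / 3.228048e+09) = 845406.1188

845406.1188 m/s


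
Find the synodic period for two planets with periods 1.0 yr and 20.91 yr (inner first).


1/P_syn = |1/P1 - 1/P2| = |1/1.0 - 1/20.91| => P_syn = 1.0502

1.0502 years


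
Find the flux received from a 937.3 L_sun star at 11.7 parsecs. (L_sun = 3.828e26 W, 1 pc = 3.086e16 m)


F = L / (4*pi*d^2) = 3.588e+29 / (4*pi*(3.611e+17)^2) = 2.190e-07

2.190e-07 W/m^2


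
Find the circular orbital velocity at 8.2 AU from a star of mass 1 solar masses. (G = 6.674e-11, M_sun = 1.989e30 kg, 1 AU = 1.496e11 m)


v = sqrt(GM/r) = sqrt(6.674e-11 * 1.989e+30 / 1.227e+12) = 10402.5011

10402.5011 m/s


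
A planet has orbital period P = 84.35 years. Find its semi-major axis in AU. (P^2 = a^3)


a = P^(2/3) = 84.35^(2/3) = 19.2334

19.2334 AU


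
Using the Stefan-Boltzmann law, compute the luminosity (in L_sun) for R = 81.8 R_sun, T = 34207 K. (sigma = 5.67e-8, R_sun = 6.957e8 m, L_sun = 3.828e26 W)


R = 81.8 * 6.957e8 m = 5.690826e+10 m. L = 4*pi*R^2*sigma*T^4 = 4*pi*(5.690826e+10)^2 * 5.67e-8 * 34207^4 = 3.159391807e+33 W. L/L_sun = 3.159391807e+33 / 3.828e26 = 8.253e+06

8.253e+06 L_sun


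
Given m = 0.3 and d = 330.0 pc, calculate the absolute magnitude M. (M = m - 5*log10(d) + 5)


M = m - 5*log10(d) + 5 = 0.3 - 5*log10(330.0) + 5 = -7.2926

-7.2926


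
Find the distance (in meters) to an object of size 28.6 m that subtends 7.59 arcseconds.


D = size / theta_rad, theta_rad = 7.59 * pi/(180*3600) = 3.680e-05, D = 777229.7047

777229.7047 m


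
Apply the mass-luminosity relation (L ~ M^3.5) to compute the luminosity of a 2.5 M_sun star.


L/L_sun = (M/M_sun)^3.5 = 2.5^3.5 = 24.7053

24.7053 L_sun


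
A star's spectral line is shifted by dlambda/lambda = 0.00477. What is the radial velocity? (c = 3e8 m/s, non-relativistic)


v = (dlambda/lambda) * c = 0.00477 * 3e8 = 1.431e+06

1.431e+06 m/s


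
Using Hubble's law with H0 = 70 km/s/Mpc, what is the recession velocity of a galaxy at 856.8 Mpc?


v = H0 * d = 70 * 856.8 = 59976.0

59976.0 km/s


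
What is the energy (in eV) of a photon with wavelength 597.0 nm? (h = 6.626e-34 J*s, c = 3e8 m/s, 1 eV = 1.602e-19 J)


E = hc/lambda = 6.626e-34 * 3e8 / 5.970e-07 = 3.330e-19 J = 2.0784 eV

2.0784 eV


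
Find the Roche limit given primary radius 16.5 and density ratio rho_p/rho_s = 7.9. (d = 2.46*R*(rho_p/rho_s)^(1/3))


d_Roche = 2.46 * 16.5 * 7.9^(1/3) = 80.8403

80.8403


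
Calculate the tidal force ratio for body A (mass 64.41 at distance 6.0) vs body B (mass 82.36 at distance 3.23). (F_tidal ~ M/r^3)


Ratio = (M1/r1^3) / (M2/r2^3) = (64.41/6.0^3) / (82.36/3.23^3) = 0.122

0.122


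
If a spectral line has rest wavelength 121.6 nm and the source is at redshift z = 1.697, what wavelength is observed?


lam_obs = lam_emit * (1 + z) = 121.6 * (1 + 1.697) = 327.9552

327.9552 nm


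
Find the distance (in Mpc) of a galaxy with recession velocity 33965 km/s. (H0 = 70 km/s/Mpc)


d = v / H0 = 33965 / 70 = 485.2143

485.2143 Mpc


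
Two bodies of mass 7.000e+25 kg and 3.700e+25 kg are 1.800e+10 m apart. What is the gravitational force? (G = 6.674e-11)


F = G*m1*m2/r^2 = 6.674e-11 * 7.000e+25 * 3.700e+25 / (1.800e+10)^2 = 6.674e-11 * 2.590e+51 / 3.240e+20 = 5.335e+20

5.335e+20 N


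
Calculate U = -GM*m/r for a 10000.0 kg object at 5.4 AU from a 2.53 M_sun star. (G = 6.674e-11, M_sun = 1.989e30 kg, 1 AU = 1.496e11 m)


M = 2.53 * 1.989e30 kg = 5.03217e+30 kg; r = 5.4 AU * 1.496e11 m/AU = 8.0784e+11 m. U = -GM*m/r = -(6.674e-11 * 5.03217e+30 * 10000.0) / 8.0784e+11 = -4.157e+12

-4.157e+12 J


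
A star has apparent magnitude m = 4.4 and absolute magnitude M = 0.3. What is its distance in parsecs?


d = 10^((m - M + 5)/5) = 10^((4.4 - 0.3 + 5)/5) = 66.0693

66.0693 pc


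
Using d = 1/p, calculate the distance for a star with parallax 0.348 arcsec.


d = 1/p = 1/0.348 = 2.8736

2.8736 pc


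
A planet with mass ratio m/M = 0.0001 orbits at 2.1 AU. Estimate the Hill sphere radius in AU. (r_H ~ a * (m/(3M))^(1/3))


r_H = a * (m/3M)^(1/3) = 2.1 * (0.0001/3)^(1/3) = 0.0676

0.0676 AU


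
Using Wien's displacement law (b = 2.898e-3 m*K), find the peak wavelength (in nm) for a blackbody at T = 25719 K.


lam_max = b / T = 2.898e-3 / 25719 = 1.127e-07 m = 112.6793 nm

112.6793 nm


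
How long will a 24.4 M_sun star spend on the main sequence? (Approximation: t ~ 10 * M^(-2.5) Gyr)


t = 10 * M^(-2.5) = 10 * 24.4^(-2.5) = 0.0034

0.0034 Gyr


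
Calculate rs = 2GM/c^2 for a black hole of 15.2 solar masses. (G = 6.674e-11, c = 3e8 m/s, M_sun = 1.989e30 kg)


M = 15.2 * 1.989e30 kg = 3.02328e+31 kg. rs = 2GM/c^2 = 2 * 6.674e-11 * 3.02328e+31 / (3e8)^2 = 44838.6016

44838.6016 m


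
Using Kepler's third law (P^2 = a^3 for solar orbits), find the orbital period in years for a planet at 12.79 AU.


P = a^(3/2) = 12.79^1.5 = 45.741

45.741 years


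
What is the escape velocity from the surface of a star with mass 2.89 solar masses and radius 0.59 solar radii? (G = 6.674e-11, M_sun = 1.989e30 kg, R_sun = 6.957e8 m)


M = 2.89 * 1.989e30 kg = 5.74821e+30 kg; R = 0.59 * 6.957e8 m = 4.10463e+08 m. v_esc = sqrt(2GM/R) = sqrt(2 * 6.674e-11 * 5.74821e+30 / 4.10463e+08) = 1.367e+06

1.367e+06 m/s


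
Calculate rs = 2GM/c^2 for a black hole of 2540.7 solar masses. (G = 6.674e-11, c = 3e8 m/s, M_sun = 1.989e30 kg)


M = 2540.7 * 1.989e30 kg = 5.0534523e+33 kg. rs = 2GM/c^2 = 2 * 6.674e-11 * 5.0534523e+33 / (3e8)^2 = 7.495e+06

7.495e+06 m


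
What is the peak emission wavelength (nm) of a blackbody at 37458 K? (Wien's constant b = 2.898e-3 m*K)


lam_max = b / T = 2.898e-3 / 37458 = 7.737e-08 m = 77.3667 nm

77.3667 nm


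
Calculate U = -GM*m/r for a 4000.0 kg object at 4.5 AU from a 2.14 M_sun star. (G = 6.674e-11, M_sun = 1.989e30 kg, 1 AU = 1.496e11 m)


M = 2.14 * 1.989e30 kg = 4.25646e+30 kg; r = 4.5 AU * 1.496e11 m/AU = 6.732e+11 m. U = -GM*m/r = -(6.674e-11 * 4.25646e+30 * 4000.0) / 6.732e+11 = -1.688e+12

-1.688e+12 J


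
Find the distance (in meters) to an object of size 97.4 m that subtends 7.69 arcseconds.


D = size / theta_rad, theta_rad = 7.69 * pi/(180*3600) = 3.728e-05, D = 2.613e+06

2.613e+06 m


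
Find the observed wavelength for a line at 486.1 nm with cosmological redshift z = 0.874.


lam_obs = lam_emit * (1 + z) = 486.1 * (1 + 0.874) = 910.9514

910.9514 nm


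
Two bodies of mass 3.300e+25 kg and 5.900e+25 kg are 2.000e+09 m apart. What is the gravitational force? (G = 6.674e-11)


F = G*m1*m2/r^2 = 6.674e-11 * 3.300e+25 * 5.900e+25 / (2.000e+09)^2 = 6.674e-11 * 1.947e+51 / 4.000e+18 = 3.249e+22

3.249e+22 N


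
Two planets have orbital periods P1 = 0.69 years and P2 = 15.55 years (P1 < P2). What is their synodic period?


1/P_syn = |1/P1 - 1/P2| = |1/0.69 - 1/15.55| => P_syn = 0.722

0.722 years


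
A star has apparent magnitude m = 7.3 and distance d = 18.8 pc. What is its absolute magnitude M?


M = m - 5*log10(d) + 5 = 7.3 - 5*log10(18.8) + 5 = 5.9292

5.9292


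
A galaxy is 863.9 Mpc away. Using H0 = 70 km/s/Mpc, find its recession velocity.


v = H0 * d = 70 * 863.9 = 60473.0

60473.0 km/s


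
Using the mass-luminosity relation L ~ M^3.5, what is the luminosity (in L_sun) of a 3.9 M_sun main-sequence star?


L/L_sun = (M/M_sun)^3.5 = 3.9^3.5 = 117.1456

117.1456 L_sun


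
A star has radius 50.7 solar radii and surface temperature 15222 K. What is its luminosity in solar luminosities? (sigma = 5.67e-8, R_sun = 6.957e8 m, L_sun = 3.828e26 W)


R = 50.7 * 6.957e8 m = 3.527199e+10 m. L = 4*pi*R^2*sigma*T^4 = 4*pi*(3.527199e+10)^2 * 5.67e-8 * 15222^4 = 4.759263152e+31 W. L/L_sun = 4.759263152e+31 / 3.828e26 = 124327.6685

124327.6685 L_sun


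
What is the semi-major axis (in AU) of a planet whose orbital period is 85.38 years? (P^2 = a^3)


a = P^(2/3) = 85.38^(2/3) = 19.3897

19.3897 AU


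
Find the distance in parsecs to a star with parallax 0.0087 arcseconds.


d = 1/p = 1/0.0087 = 114.9425

114.9425 pc


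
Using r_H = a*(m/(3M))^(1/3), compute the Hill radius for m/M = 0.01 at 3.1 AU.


r_H = a * (m/3M)^(1/3) = 3.1 * (0.01/3)^(1/3) = 0.4631

0.4631 AU


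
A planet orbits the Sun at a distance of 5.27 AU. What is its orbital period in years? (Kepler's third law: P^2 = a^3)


P = a^(3/2) = 5.27^1.5 = 12.0981

12.0981 years


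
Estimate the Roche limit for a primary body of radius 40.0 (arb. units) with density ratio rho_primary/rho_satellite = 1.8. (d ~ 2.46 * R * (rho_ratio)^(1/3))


d_Roche = 2.46 * 40.0 * 1.8^(1/3) = 119.6977

119.6977


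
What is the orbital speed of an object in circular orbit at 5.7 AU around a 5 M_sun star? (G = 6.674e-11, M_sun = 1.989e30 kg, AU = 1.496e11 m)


v = sqrt(GM/r) = sqrt(6.674e-11 * 9.945e+30 / 8.527e+11) = 27899.2334

27899.2334 m/s


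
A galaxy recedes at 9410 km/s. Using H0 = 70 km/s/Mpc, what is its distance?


d = v / H0 = 9410 / 70 = 134.4286

134.4286 Mpc


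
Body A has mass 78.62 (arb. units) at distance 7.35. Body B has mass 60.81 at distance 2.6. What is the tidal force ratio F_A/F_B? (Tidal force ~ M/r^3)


Ratio = (M1/r1^3) / (M2/r2^3) = (78.62/7.35^3) / (60.81/2.6^3) = 0.0572

0.0572


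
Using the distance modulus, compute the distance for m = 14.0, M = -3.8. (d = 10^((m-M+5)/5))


d = 10^((m - M + 5)/5) = 10^((14.0 - -3.8 + 5)/5) = 36307.8055

36307.8055 pc


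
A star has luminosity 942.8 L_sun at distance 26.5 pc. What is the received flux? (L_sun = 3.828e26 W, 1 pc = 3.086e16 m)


F = L / (4*pi*d^2) = 3.609e+29 / (4*pi*(8.178e+17)^2) = 4.294e-08

4.294e-08 W/m^2


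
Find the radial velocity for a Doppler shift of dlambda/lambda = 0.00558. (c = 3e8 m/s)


v = (dlambda/lambda) * c = 0.00558 * 3e8 = 1.674e+06

1.674e+06 m/s


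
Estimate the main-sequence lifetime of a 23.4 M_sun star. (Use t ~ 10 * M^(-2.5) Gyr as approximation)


t = 10 * M^(-2.5) = 10 * 23.4^(-2.5) = 0.0038

0.0038 Gyr


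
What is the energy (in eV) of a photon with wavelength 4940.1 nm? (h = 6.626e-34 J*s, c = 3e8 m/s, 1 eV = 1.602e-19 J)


E = hc/lambda = 6.626e-34 * 3e8 / 4.940e-06 = 4.024e-20 J = 0.2512 eV

0.2512 eV


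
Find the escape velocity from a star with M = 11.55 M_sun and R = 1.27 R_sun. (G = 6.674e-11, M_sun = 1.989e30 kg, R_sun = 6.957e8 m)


M = 11.55 * 1.989e30 kg = 2.297295e+31 kg; R = 1.27 * 6.957e8 m = 8.83539e+08 m. v_esc = sqrt(2GM/R) = sqrt(2 * 6.674e-11 * 2.297295e+31 / 8.83539e+08) = 1.863e+06

1.863e+06 m/s


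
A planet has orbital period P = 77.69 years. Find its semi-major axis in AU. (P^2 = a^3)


a = P^(2/3) = 77.69^(2/3) = 18.2072

18.2072 AU


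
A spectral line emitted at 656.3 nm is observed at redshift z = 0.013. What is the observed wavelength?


lam_obs = lam_emit * (1 + z) = 656.3 * (1 + 0.013) = 664.8319

664.8319 nm


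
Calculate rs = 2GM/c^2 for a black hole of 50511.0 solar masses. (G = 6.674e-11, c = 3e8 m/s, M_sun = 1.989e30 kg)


M = 50511.0 * 1.989e30 kg = 1.00466379e+35 kg. rs = 2GM/c^2 = 2 * 6.674e-11 * 1.00466379e+35 / (3e8)^2 = 1.490e+08

1.490e+08 m


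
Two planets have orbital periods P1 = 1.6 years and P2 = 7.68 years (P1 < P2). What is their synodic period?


1/P_syn = |1/P1 - 1/P2| = |1/1.6 - 1/7.68| => P_syn = 2.0211

2.0211 years


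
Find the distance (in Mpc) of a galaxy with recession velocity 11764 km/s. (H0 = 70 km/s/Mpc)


d = v / H0 = 11764 / 70 = 168.0571

168.0571 Mpc


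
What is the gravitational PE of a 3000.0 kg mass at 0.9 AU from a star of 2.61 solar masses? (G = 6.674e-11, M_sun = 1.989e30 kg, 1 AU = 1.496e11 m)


M = 2.61 * 1.989e30 kg = 5.19129e+30 kg; r = 0.9 AU * 1.496e11 m/AU = 1.3464e+11 m. U = -GM*m/r = -(6.674e-11 * 5.19129e+30 * 3000.0) / 1.3464e+11 = -7.720e+12

-7.720e+12 J


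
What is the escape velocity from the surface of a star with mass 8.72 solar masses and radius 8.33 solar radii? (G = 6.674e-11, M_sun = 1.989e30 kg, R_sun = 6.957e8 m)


M = 8.72 * 1.989e30 kg = 1.734408e+31 kg; R = 8.33 * 6.957e8 m = 5.795181e+09 m. v_esc = sqrt(2GM/R) = sqrt(2 * 6.674e-11 * 1.734408e+31 / 5.795181e+09) = 632048.2463

632048.2463 m/s


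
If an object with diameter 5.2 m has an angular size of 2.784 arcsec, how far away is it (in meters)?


D = size / theta_rad, theta_rad = 2.784 * pi/(180*3600) = 1.350e-05, D = 385264.7243

385264.7243 m


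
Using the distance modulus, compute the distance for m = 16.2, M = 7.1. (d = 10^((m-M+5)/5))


d = 10^((m - M + 5)/5) = 10^((16.2 - 7.1 + 5)/5) = 660.6934

660.6934 pc


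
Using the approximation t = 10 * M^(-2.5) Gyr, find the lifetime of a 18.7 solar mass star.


t = 10 * M^(-2.5) = 10 * 18.7^(-2.5) = 0.0066

0.0066 Gyr


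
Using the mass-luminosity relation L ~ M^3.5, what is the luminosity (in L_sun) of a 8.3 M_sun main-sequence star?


L/L_sun = (M/M_sun)^3.5 = 8.3^3.5 = 1647.3024

1647.3024 L_sun


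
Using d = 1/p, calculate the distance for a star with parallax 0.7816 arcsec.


d = 1/p = 1/0.7816 = 1.2794

1.2794 pc


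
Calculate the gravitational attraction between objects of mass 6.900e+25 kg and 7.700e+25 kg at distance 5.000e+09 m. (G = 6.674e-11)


F = G*m1*m2/r^2 = 6.674e-11 * 6.900e+25 * 7.700e+25 / (5.000e+09)^2 = 6.674e-11 * 5.313e+51 / 2.500e+19 = 1.418e+22

1.418e+22 N


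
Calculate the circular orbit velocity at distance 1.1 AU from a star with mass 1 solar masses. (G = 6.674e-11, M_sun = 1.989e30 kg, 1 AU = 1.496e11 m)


v = sqrt(GM/r) = sqrt(6.674e-11 * 1.989e+30 / 1.646e+11) = 28401.9627

28401.9627 m/s


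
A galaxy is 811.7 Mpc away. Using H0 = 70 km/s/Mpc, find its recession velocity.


v = H0 * d = 70 * 811.7 = 56819.0

56819.0 km/s


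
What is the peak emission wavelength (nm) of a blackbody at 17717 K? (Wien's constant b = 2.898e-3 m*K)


lam_max = b / T = 2.898e-3 / 17717 = 1.636e-07 m = 163.5717 nm

163.5717 nm


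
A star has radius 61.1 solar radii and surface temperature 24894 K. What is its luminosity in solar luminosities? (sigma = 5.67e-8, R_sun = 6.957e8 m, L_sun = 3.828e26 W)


R = 61.1 * 6.957e8 m = 4.250727e+10 m. L = 4*pi*R^2*sigma*T^4 = 4*pi*(4.250727e+10)^2 * 5.67e-8 * 24894^4 = 4.94422346e+32 W. L/L_sun = 4.94422346e+32 / 3.828e26 = 1.292e+06

1.292e+06 L_sun


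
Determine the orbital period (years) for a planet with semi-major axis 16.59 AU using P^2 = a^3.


P = a^(3/2) = 16.59^1.5 = 67.5724

67.5724 years


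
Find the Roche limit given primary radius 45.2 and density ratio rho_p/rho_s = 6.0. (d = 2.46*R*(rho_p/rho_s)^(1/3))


d_Roche = 2.46 * 45.2 * 6.0^(1/3) = 202.0493

202.0493


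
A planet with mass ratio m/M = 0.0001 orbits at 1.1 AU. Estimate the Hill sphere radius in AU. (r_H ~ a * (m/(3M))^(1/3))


r_H = a * (m/3M)^(1/3) = 1.1 * (0.0001/3)^(1/3) = 0.0354

0.0354 AU


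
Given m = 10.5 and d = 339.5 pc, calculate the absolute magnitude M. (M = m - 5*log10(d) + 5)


M = m - 5*log10(d) + 5 = 10.5 - 5*log10(339.5) + 5 = 2.8458

2.8458


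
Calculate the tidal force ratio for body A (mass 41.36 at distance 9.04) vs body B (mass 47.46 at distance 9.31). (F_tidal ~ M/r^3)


Ratio = (M1/r1^3) / (M2/r2^3) = (41.36/9.04^3) / (47.46/9.31^3) = 0.9519

0.9519


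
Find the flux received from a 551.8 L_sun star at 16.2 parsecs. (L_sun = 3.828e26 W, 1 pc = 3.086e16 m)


F = L / (4*pi*d^2) = 2.112e+29 / (4*pi*(4.999e+17)^2) = 6.725e-08

6.725e-08 W/m^2


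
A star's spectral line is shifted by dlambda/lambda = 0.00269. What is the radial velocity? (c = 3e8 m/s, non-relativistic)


v = (dlambda/lambda) * c = 0.00269 * 3e8 = 807000.0

807000.0 m/s


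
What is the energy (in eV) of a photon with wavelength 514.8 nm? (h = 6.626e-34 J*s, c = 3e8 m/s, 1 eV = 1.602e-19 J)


E = hc/lambda = 6.626e-34 * 3e8 / 5.148e-07 = 3.861e-19 J = 2.4103 eV

2.4103 eV


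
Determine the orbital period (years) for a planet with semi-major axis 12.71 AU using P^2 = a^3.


P = a^(3/2) = 12.71^1.5 = 45.3125

45.3125 years


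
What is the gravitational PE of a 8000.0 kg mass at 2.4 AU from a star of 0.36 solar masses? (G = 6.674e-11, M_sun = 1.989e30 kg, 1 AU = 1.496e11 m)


M = 0.36 * 1.989e30 kg = 7.1604e+29 kg; r = 2.4 AU * 1.496e11 m/AU = 3.5904e+11 m. U = -GM*m/r = -(6.674e-11 * 7.1604e+29 * 8000.0) / 3.5904e+11 = -1.065e+12

-1.065e+12 J


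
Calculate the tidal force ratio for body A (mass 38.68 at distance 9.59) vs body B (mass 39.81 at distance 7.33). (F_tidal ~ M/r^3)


Ratio = (M1/r1^3) / (M2/r2^3) = (38.68/9.59^3) / (39.81/7.33^3) = 0.4339

0.4339


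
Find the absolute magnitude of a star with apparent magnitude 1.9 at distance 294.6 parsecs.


M = m - 5*log10(d) + 5 = 1.9 - 5*log10(294.6) + 5 = -5.4462

-5.4462


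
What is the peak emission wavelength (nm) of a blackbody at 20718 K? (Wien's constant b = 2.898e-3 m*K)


lam_max = b / T = 2.898e-3 / 20718 = 1.399e-07 m = 139.8784 nm

139.8784 nm


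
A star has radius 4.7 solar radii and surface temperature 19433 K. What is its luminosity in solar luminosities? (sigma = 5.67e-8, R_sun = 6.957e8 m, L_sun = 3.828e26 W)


R = 4.7 * 6.957e8 m = 3.26979e+09 m. L = 4*pi*R^2*sigma*T^4 = 4*pi*(3.26979e+09)^2 * 5.67e-8 * 19433^4 = 1.086405732e+30 W. L/L_sun = 1.086405732e+30 / 3.828e26 = 2838.0505

2838.0505 L_sun


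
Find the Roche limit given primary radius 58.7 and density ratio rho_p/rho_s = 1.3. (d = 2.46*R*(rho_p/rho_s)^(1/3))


d_Roche = 2.46 * 58.7 * 1.3^(1/3) = 157.5993

157.5993


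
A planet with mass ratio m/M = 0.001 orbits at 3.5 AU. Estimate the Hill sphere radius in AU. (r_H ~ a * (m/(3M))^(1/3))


r_H = a * (m/3M)^(1/3) = 3.5 * (0.001/3)^(1/3) = 0.2427

0.2427 AU


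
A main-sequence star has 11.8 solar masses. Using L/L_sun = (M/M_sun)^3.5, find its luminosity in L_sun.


L/L_sun = (M/M_sun)^3.5 = 11.8^3.5 = 5644.0003

5644.0003 L_sun


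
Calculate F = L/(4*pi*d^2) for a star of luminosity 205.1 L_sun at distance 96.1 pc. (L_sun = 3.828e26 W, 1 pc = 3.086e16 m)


F = L / (4*pi*d^2) = 7.851e+28 / (4*pi*(2.966e+18)^2) = 7.104e-10

7.104e-10 W/m^2


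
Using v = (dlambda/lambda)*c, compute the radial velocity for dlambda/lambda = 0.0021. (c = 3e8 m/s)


v = (dlambda/lambda) * c = 0.0021 * 3e8 = 630000.0

630000.0 m/s


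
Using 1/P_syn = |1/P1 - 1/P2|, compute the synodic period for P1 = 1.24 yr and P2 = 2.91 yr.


1/P_syn = |1/P1 - 1/P2| = |1/1.24 - 1/2.91| => P_syn = 2.1607

2.1607 years


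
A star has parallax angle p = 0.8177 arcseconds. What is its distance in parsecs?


d = 1/p = 1/0.8177 = 1.2229

1.2229 pc


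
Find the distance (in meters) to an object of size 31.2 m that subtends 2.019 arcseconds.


D = size / theta_rad, theta_rad = 2.019 * pi/(180*3600) = 9.788e-06, D = 3.187e+06

3.187e+06 m


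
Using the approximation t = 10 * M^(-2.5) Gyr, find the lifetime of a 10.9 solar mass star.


t = 10 * M^(-2.5) = 10 * 10.9^(-2.5) = 0.0255

0.0255 Gyr


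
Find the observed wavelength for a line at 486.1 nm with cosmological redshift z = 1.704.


lam_obs = lam_emit * (1 + z) = 486.1 * (1 + 1.704) = 1314.4144

1314.4144 nm


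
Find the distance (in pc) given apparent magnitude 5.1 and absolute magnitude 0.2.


d = 10^((m - M + 5)/5) = 10^((5.1 - 0.2 + 5)/5) = 95.4993

95.4993 pc


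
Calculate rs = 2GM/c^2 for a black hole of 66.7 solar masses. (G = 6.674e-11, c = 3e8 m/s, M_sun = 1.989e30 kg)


M = 66.7 * 1.989e30 kg = 1.326663e+32 kg. rs = 2GM/c^2 = 2 * 6.674e-11 * 1.326663e+32 / (3e8)^2 = 196758.8636

196758.8636 m


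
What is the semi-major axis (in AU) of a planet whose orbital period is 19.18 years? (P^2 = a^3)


a = P^(2/3) = 19.18^(2/3) = 7.1653

7.1653 AU


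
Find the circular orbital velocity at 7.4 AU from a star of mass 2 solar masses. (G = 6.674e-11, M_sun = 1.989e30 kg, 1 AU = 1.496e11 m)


v = sqrt(GM/r) = sqrt(6.674e-11 * 3.978e+30 / 1.107e+12) = 15486.1633

15486.1633 m/s


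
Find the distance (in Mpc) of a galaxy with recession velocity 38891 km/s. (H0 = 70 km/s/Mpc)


d = v / H0 = 38891 / 70 = 555.5857

555.5857 Mpc


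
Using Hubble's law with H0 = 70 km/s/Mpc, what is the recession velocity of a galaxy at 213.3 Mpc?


v = H0 * d = 70 * 213.3 = 14931.0

14931.0 km/s


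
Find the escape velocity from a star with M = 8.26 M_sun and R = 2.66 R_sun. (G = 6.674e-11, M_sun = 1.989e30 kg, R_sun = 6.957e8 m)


M = 8.26 * 1.989e30 kg = 1.642914e+31 kg; R = 2.66 * 6.957e8 m = 1.850562e+09 m. v_esc = sqrt(2GM/R) = sqrt(2 * 6.674e-11 * 1.642914e+31 / 1.850562e+09) = 1.089e+06

1.089e+06 m/s


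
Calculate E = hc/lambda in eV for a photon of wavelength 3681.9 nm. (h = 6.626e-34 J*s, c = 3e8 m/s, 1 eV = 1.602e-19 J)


E = hc/lambda = 6.626e-34 * 3e8 / 3.682e-06 = 5.399e-20 J = 0.337 eV

0.337 eV


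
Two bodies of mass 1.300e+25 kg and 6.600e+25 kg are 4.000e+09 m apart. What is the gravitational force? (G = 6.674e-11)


F = G*m1*m2/r^2 = 6.674e-11 * 1.300e+25 * 6.600e+25 / (4.000e+09)^2 = 6.674e-11 * 8.580e+50 / 1.600e+19 = 3.579e+21

3.579e+21 N


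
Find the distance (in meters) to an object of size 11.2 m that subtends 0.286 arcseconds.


D = size / theta_rad, theta_rad = 0.286 * pi/(180*3600) = 1.387e-06, D = 8.078e+06

8.078e+06 m


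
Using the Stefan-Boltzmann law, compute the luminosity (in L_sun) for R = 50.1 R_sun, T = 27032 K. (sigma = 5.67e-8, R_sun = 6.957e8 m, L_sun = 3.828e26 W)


R = 50.1 * 6.957e8 m = 3.485457e+10 m. L = 4*pi*R^2*sigma*T^4 = 4*pi*(3.485457e+10)^2 * 5.67e-8 * 27032^4 = 4.62194844e+32 W. L/L_sun = 4.62194844e+32 / 3.828e26 = 1.207e+06

1.207e+06 L_sun


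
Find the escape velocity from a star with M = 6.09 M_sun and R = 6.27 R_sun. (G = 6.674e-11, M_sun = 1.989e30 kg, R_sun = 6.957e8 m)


M = 6.09 * 1.989e30 kg = 1.211301e+31 kg; R = 6.27 * 6.957e8 m = 4.362039e+09 m. v_esc = sqrt(2GM/R) = sqrt(2 * 6.674e-11 * 1.211301e+31 / 4.362039e+09) = 608820.6365

608820.6365 m/s


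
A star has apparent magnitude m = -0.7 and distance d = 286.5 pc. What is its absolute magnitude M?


M = m - 5*log10(d) + 5 = -0.7 - 5*log10(286.5) + 5 = -7.9856

-7.9856


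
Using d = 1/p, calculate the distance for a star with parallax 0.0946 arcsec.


d = 1/p = 1/0.0946 = 10.5708

10.5708 pc


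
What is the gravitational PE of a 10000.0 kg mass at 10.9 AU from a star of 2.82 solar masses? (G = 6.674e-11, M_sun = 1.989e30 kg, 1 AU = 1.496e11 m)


M = 2.82 * 1.989e30 kg = 5.60898e+30 kg; r = 10.9 AU * 1.496e11 m/AU = 1.63064e+12 m. U = -GM*m/r = -(6.674e-11 * 5.60898e+30 * 10000.0) / 1.63064e+12 = -2.296e+12

-2.296e+12 J


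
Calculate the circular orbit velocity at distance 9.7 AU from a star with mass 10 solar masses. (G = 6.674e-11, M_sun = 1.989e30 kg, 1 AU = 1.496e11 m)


v = sqrt(GM/r) = sqrt(6.674e-11 * 1.989e+31 / 1.451e+12) = 30245.3649

30245.3649 m/s


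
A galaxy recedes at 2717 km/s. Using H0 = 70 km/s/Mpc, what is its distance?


d = v / H0 = 2717 / 70 = 38.8143

38.8143 Mpc


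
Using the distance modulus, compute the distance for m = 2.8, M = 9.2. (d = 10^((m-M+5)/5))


d = 10^((m - M + 5)/5) = 10^((2.8 - 9.2 + 5)/5) = 0.5248

0.5248 pc


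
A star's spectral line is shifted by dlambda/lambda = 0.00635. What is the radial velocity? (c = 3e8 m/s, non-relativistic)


v = (dlambda/lambda) * c = 0.00635 * 3e8 = 1.905e+06

1.905e+06 m/s


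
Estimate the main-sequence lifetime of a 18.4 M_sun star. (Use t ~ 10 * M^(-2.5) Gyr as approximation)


t = 10 * M^(-2.5) = 10 * 18.4^(-2.5) = 0.0069

0.0069 Gyr
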